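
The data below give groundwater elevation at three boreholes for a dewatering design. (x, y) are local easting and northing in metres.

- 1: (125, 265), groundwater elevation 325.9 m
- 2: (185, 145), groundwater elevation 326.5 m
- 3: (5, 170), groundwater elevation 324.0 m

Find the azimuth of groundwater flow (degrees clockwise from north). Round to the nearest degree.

Taking 1 as reference: 2−1 = (60, -120, +0.6); 3−1 = (-120, -95, -1.9).
Determinant of the coordinate differences = 60·(-95) − (-120)·(-120) = -20100.
∂h/∂x = [(+0.6)·(-95) − (-1.9)·(-120)] / -20100 = +0.01418
∂h/∂y = [60·(-1.9) − (-120)·(+0.6)] / -20100 = +0.002090
Flow direction (−∇h) has components (-0.01418 E, -0.002090 N).
Azimuth = atan2(E, N) = atan2(-0.01418, -0.002090) = 261.6° ≈ 262°.

262°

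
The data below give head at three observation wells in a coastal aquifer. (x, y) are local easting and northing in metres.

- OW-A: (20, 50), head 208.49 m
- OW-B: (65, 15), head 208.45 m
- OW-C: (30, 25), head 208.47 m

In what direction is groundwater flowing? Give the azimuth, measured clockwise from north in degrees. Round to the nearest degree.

149°

With h = a·x + b·y + c and OW-A as origin, the differences give:
  45·a + (-35)·b = -0.04
  10·a + (-25)·b = -0.02
Eliminate b (×(-25) and ×(-35), subtract): -775·a = 0.300 → a = ∂h/∂x = -0.0003871
Back-substitute: b = ∂h/∂y = +0.0006452.
Flow direction (−∇h) has components (+0.0003871 E, -0.0006452 N).
Azimuth = atan2(E, N) = atan2(+0.0003871, -0.0006452) = 149.0° ≈ 149°.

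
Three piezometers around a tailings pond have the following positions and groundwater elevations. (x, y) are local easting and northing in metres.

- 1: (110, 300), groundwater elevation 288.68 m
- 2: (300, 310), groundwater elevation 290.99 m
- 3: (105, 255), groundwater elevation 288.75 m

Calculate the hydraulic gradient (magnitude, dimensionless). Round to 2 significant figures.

With h = a·x + b·y + c and 1 as origin, the differences give:
  190·a + 10·b = +2.31
  (-5)·a + (-45)·b = +0.07
Eliminate b (×(-45) and ×10, subtract): -8500·a = -104.650 → a = ∂h/∂x = +0.01231
Back-substitute: b = ∂h/∂y = -0.002924.
|∇h| = √(0.01231² + -0.002924²) = 0.01265

0.013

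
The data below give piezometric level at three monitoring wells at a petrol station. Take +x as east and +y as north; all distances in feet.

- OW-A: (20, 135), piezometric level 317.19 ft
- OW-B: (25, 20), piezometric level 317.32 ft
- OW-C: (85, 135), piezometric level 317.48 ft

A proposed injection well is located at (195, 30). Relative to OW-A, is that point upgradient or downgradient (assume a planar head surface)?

Taking OW-A as reference: OW-B−OW-A = (5, -115, +0.13); OW-C−OW-A = (65, 0, +0.29).
Solve a·Δx + b·Δy = Δh: det = 5·0 − 65·(-115) = 7475.
∂h/∂x = [(+0.13)·0 − (+0.29)·(-115)] / 7475 = +0.004462
∂h/∂y = [5·(+0.29) − 65·(+0.13)] / 7475 = -0.0009365
Head at (195, 30) = 317.19 + (+0.004462)·(175) + (-0.0009365)·(-105) = 318.07 ft.
That is higher than the 317.19 ft at OW-A, so the point is upgradient.

upgradient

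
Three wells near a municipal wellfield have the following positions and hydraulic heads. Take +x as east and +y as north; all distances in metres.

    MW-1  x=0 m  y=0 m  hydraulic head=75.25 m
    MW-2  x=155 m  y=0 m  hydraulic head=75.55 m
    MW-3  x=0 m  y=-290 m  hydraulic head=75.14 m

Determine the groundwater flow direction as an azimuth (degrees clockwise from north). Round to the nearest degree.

259°

∂h/∂x = (75.55 − 75.25) / (155 − 0) = +0.001935
∂h/∂y = (75.14 − 75.25) / (-290 − 0) = +0.0003793
Flow direction (−∇h) has components (-0.001935 E, -0.0003793 N).
Azimuth = atan2(E, N) = atan2(-0.001935, -0.0003793) = 258.9° ≈ 259°.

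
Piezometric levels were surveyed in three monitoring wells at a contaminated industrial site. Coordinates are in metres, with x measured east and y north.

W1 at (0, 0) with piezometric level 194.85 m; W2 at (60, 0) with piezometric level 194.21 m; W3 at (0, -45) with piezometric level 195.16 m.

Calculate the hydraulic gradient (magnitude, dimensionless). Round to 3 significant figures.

0.0127

∂h/∂x = (194.21 − 194.85) / (60 − 0) = -0.01067
∂h/∂y = (195.16 − 194.85) / (-45 − 0) = -0.006889
|∇h| = √(-0.01067² + -0.006889²) = 0.0127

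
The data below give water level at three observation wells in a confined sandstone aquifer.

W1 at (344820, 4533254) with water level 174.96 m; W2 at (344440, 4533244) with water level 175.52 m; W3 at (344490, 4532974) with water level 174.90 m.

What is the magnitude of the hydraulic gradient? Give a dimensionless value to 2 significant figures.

Taking W1 as reference: W2−W1 = (-380, -10, +0.56); W3−W1 = (-330, -280, -0.06).
Solve a·Δx + b·Δy = Δh: det = (-380)·(-280) − (-330)·(-10) = 103100.
∂h/∂x = [(+0.56)·(-280) − (-0.06)·(-10)] / 103100 = -0.001527
∂h/∂y = [(-380)·(-0.06) − (-330)·(+0.56)] / 103100 = +0.002014
|∇h| = √(-0.001527² + 0.002014²) = 0.002527

0.0025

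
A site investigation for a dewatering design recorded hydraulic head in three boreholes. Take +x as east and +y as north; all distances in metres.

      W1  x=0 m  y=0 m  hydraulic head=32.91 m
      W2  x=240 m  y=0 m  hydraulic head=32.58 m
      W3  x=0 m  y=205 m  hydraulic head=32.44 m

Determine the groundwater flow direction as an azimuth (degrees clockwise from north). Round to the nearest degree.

∂h/∂x = (32.58 − 32.91) / (240 − 0) = -0.001375
∂h/∂y = (32.44 − 32.91) / (205 − 0) = -0.002293
Flow direction (−∇h) has components (+0.001375 E, +0.002293 N).
Azimuth = atan2(E, N) = atan2(+0.001375, +0.002293) = 31.0° ≈ 031°.

031°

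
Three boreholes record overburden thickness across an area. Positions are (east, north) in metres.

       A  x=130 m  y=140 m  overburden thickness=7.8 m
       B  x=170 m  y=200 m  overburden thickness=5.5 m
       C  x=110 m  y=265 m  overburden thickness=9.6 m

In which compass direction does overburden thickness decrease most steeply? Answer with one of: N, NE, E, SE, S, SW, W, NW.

Differences from A: to B (Δx, Δy, Δh) = (40, 60, -2.3); to C = (-20, 125, +1.8).
Solve a·Δx + b·Δy = Δd: det = 40·125 − (-20)·60 = 6200.
∂d/∂x = [(-2.3)·125 − (+1.8)·60] / 6200 = -0.06379
∂d/∂y = [40·(+1.8) − (-20)·(-2.3)] / 6200 = +0.004194
Steepest decrease is along −∇f = (+0.06379 E, -0.004194 N) → east.

E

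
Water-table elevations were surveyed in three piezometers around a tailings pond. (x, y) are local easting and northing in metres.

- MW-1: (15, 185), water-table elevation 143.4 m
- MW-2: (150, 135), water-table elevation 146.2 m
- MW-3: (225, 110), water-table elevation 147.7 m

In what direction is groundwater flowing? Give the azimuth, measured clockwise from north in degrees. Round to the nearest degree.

326°

Taking MW-1 as reference: MW-2−MW-1 = (135, -50, +2.8); MW-3−MW-1 = (210, -75, +4.3).
Solve a·Δx + b·Δy = Δh: det = 135·(-75) − 210·(-50) = 375.
∂h/∂x = [(+2.8)·(-75) − (+4.3)·(-50)] / 375 = +0.01333
∂h/∂y = [135·(+4.3) − 210·(+2.8)] / 375 = -0.02000
Flow direction (−∇h) has components (-0.01333 E, +0.02000 N).
Azimuth = atan2(E, N) = atan2(-0.01333, +0.02000) = 326.3° ≈ 326°.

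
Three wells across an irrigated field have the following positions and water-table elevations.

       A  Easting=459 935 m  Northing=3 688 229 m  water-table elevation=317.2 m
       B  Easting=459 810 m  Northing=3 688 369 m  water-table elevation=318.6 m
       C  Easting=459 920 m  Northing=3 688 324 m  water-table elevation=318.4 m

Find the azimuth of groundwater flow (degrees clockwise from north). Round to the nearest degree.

195°

Three-point gradient (reference A): Δ to B = (-125, 140, +1.4), Δ to C = (-15, 95, +1.2).
∂h/∂x = +0.003581, ∂h/∂y = +0.01320 (det = -9775).
Flow direction (−∇h) has components (-0.003581 E, -0.01320 N).
Azimuth = atan2(E, N) = atan2(-0.003581, -0.01320) = 195.2° ≈ 195°.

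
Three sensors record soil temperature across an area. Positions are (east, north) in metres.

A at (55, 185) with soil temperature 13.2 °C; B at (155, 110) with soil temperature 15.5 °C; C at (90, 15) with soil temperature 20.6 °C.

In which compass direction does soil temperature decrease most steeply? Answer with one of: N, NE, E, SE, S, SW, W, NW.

Three-point gradient (reference A): Δ to B = (100, -75, +2.3), Δ to C = (35, -170, +7.4).
∂T/∂x = -0.01141, ∂T/∂y = -0.04588 (det = -14375).
Steepest decrease is along −∇f = (+0.01141 E, +0.04588 N) → north.

N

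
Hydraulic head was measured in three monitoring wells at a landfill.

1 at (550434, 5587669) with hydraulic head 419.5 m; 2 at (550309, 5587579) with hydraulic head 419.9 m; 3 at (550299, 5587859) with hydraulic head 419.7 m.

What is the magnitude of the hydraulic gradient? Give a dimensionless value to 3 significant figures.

0.00274

Differences from 1: to 2 (Δx, Δy, Δh) = (-125, -90, +0.4); to 3 = (-135, 190, +0.2).
Determinant of the coordinate differences = (-125)·190 − (-135)·(-90) = -35900.
∂h/∂x = [(+0.4)·190 − (+0.2)·(-90)] / -35900 = -0.002618
∂h/∂y = [(-125)·(+0.2) − (-135)·(+0.4)] / -35900 = -0.0008078
|∇h| = √(-0.002618² + -0.0008078²) = 0.00274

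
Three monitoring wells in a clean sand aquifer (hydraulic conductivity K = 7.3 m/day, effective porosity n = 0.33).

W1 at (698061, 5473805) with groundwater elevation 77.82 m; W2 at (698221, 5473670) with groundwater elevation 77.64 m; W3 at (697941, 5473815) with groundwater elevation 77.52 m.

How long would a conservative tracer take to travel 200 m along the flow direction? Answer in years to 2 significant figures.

Taking W1 as reference: W2−W1 = (160, -135, -0.18); W3−W1 = (-120, 10, -0.30).
Determinant of the coordinate differences = 160·10 − (-120)·(-135) = -14600.
∂h/∂x = [(-0.18)·10 − (-0.30)·(-135)] / -14600 = +0.002897
∂h/∂y = [160·(-0.30) − (-120)·(-0.18)] / -14600 = +0.004767
|∇h| = √(0.002897² + 0.004767²) = 0.005578
Seepage velocity v = K·i/n = 7.3 × 0.005578 / 0.33 = 0.1234 m/day.
t = 200 / 0.1234 = 1621 days = 4.44 years.

4.4 years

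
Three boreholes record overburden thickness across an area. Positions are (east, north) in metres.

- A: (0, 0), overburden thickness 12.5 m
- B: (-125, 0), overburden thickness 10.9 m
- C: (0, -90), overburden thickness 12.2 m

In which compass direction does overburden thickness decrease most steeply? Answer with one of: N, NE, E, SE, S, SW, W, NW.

∂d/∂x = (10.9 − 12.5) / (-125 − 0) = +0.01280
∂d/∂y = (12.2 − 12.5) / (-90 − 0) = +0.003333
Steepest decrease is along −∇f = (-0.01280 E, -0.003333 N) → west.

W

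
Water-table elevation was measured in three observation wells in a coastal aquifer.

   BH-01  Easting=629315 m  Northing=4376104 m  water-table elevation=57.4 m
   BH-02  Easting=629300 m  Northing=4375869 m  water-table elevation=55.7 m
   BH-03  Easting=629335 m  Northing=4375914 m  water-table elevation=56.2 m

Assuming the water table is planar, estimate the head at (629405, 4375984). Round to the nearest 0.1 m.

57.1 m

With h = a·x + b·y + c and BH-01 as origin, the differences give:
  (-15)·a + (-235)·b = -1.7
  20·a + (-190)·b = -1.2
Eliminate b (×(-190) and ×(-235), subtract): 7550·a = 41.00 → a = ∂h/∂x = +0.005430
Back-substitute: b = ∂h/∂y = +0.006887.
h(629405, 4375984) = 57.4 + (+0.005430)·(90) + (+0.006887)·(-120) = 57.4 +0.489 -0.826 = 57.062 m.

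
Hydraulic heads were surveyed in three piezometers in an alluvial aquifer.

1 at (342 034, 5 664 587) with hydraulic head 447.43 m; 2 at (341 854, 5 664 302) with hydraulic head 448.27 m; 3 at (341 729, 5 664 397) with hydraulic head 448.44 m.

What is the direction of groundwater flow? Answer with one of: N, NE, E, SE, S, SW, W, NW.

NE

Taking 1 as reference: 2−1 = (-180, -285, +0.84); 3−1 = (-305, -190, +1.01).
Determinant of the coordinate differences = (-180)·(-190) − (-305)·(-285) = -52725.
∂h/∂x = [(+0.84)·(-190) − (+1.01)·(-285)] / -52725 = -0.002432
∂h/∂y = [(-180)·(+1.01) − (-305)·(+0.84)] / -52725 = -0.001411
Flow = −∇h = (+0.002432 east, +0.001411 north), which points northeast.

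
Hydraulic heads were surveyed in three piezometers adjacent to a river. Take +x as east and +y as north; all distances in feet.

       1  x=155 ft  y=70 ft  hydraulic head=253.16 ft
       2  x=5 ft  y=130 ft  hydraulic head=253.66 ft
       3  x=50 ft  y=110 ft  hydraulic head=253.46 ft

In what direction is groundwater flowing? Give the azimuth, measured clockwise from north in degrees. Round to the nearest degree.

195°

Taking 1 as reference: 2−1 = (-150, 60, +0.50); 3−1 = (-105, 40, +0.30).
Determinant of the coordinate differences = (-150)·40 − (-105)·60 = 300.
∂h/∂x = [(+0.50)·40 − (+0.30)·60] / 300 = +0.006667
∂h/∂y = [(-150)·(+0.30) − (-105)·(+0.50)] / 300 = +0.02500
Flow direction (−∇h) has components (-0.006667 E, -0.02500 N).
Azimuth = atan2(E, N) = atan2(-0.006667, -0.02500) = 194.9° ≈ 195°.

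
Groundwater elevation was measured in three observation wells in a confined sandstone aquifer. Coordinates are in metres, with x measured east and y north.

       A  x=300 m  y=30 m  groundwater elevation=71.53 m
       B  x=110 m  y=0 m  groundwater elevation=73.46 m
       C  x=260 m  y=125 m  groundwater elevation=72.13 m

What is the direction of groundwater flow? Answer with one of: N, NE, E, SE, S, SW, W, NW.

Differences from A: to B (Δx, Δy, Δh) = (-190, -30, +1.93); to C = (-40, 95, +0.60).
Determinant of the coordinate differences = (-190)·95 − (-40)·(-30) = -19250.
∂h/∂x = [(+1.93)·95 − (+0.60)·(-30)] / -19250 = -0.01046
∂h/∂y = [(-190)·(+0.60) − (-40)·(+1.93)] / -19250 = +0.001912
Flow = −∇h = (+0.01046 east, -0.001912 north), which points east.

E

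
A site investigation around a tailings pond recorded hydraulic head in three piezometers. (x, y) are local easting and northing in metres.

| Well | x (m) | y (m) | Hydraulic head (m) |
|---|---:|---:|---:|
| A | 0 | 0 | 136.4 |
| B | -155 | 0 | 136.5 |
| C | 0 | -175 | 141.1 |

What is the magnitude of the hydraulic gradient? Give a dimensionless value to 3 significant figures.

∂h/∂x = (136.5 − 136.4) / (-155 − 0) = -0.0006452
∂h/∂y = (141.1 − 136.4) / (-175 − 0) = -0.02686
|∇h| = √(-0.0006452² + -0.02686²) = 0.02687

0.0269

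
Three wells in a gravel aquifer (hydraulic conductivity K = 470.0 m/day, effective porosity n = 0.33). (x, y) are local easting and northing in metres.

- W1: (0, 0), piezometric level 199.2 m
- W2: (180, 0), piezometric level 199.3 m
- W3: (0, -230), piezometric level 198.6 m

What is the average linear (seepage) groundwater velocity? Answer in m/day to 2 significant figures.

∂h/∂x = (199.3 − 199.2) / (180 − 0) = +0.0005556
∂h/∂y = (198.6 − 199.2) / (-230 − 0) = +0.002609
|∇h| = √(0.0005556² + 0.002609²) = 0.002668
Seepage velocity v = K·i/n = 470.0 × 0.002668 / 0.33 = 3.8 m/day.

3.8 m/day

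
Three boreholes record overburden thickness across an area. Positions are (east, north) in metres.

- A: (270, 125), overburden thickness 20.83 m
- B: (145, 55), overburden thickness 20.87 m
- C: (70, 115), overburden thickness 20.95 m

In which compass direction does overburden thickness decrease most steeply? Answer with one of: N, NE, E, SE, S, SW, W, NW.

Taking A as reference: B−A = (-125, -70, +0.04); C−A = (-200, -10, +0.12).
Determinant of the coordinate differences = (-125)·(-10) − (-200)·(-70) = -12750.
∂d/∂x = [(+0.04)·(-10) − (+0.12)·(-70)] / -12750 = -0.0006275
∂d/∂y = [(-125)·(+0.12) − (-200)·(+0.04)] / -12750 = +0.0005490
Steepest decrease is along −∇f = (+0.0006275 E, -0.0005490 N) → southeast.

SE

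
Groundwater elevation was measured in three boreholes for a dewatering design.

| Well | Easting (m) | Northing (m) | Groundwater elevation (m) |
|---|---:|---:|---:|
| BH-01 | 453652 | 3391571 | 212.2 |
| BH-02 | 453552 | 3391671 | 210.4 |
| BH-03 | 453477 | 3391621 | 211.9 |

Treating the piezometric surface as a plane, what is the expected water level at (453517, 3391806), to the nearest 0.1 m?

207.5 m

Differences from BH-01: to BH-02 (Δx, Δy, Δh) = (-100, 100, -1.8); to BH-03 = (-175, 50, -0.3).
Solve a·Δx + b·Δy = Δh: det = (-100)·50 − (-175)·100 = 12500.
∂h/∂x = [(-1.8)·50 − (-0.3)·100] / 12500 = -0.004800
∂h/∂y = [(-100)·(-0.3) − (-175)·(-1.8)] / 12500 = -0.02280
h(453517, 3391806) = 212.2 + (-0.004800)·(-135) + (-0.02280)·(235) = 212.2 +0.648 -5.358 = 207.490 m.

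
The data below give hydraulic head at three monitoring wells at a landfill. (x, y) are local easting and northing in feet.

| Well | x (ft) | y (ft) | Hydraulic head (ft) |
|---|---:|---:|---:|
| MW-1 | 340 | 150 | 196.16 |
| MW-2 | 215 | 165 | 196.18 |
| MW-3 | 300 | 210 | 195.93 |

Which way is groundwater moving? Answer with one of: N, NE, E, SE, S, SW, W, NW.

Three-point gradient (reference MW-1): Δ to MW-2 = (-125, 15, +0.02), Δ to MW-3 = (-40, 60, -0.23).
∂h/∂x = -0.0006739, ∂h/∂y = -0.004283 (det = -6900).
Flow = −∇h = (+0.0006739 east, +0.004283 north), which points north.

N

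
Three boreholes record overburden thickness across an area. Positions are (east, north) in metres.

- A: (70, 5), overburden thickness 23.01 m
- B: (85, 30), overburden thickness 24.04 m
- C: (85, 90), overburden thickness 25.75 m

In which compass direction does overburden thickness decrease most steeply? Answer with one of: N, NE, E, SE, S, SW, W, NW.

With d = a·x + b·y + c and A as origin, the differences give:
  15·a + 25·b = +1.03
  15·a + 85·b = +2.74
Eliminate b (×85 and ×25, subtract): 900·a = 19.050 → a = ∂d/∂x = +0.02117
Back-substitute: b = ∂d/∂y = +0.02850.
Steepest decrease is along −∇f = (-0.02117 E, -0.02850 N) → southwest.

SW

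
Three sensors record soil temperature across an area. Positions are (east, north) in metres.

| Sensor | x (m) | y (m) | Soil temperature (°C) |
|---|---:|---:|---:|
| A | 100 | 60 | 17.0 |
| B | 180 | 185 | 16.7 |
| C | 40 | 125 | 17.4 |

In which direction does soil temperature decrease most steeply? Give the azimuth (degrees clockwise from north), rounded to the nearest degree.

Differences from A: to B (Δx, Δy, Δh) = (80, 125, -0.3); to C = (-60, 65, +0.4).
Determinant of the coordinate differences = 80·65 − (-60)·125 = 12700.
∂T/∂x = [(-0.3)·65 − (+0.4)·125] / 12700 = -0.005472
∂T/∂y = [80·(+0.4) − (-60)·(-0.3)] / 12700 = +0.001102
Steepest decrease is along −∇f: components (+0.005472 E, -0.001102 N).
Azimuth = atan2(+0.005472, -0.001102) = 101.4° ≈ 101°.

101°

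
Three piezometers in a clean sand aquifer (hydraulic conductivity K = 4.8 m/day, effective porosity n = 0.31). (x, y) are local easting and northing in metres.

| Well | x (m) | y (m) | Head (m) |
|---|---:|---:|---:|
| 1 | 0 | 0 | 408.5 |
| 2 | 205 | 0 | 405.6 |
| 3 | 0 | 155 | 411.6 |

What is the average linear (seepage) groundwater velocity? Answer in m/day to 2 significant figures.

0.38 m/day

∂h/∂x = (405.6 − 408.5) / (205 − 0) = -0.01415
∂h/∂y = (411.6 − 408.5) / (155 − 0) = +0.02000
|∇h| = √(-0.01415² + 0.02000²) = 0.0245
Seepage velocity v = K·i/n = 4.8 × 0.0245 / 0.31 = 0.3794 m/day.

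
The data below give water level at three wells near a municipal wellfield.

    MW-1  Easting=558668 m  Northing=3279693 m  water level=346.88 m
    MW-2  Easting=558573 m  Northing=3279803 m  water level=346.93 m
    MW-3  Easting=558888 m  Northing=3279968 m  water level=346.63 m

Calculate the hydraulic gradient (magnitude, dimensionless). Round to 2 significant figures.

Differences from MW-1: to MW-2 (Δx, Δy, Δh) = (-95, 110, +0.05); to MW-3 = (220, 275, -0.25).
Determinant of the coordinate differences = (-95)·275 − 220·110 = -50325.
∂h/∂x = [(+0.05)·275 − (-0.25)·110] / -50325 = -0.0008197
∂h/∂y = [(-95)·(-0.25) − 220·(+0.05)] / -50325 = -0.0002534
|∇h| = √(-0.0008197² + -0.0002534²) = 0.000858

0.00086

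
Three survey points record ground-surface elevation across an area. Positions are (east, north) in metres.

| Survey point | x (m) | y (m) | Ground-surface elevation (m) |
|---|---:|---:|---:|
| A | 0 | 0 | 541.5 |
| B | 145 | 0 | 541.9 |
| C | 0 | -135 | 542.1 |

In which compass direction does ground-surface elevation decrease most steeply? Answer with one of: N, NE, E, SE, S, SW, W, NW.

NW

∂z/∂x = (541.9 − 541.5) / (145 − 0) = +0.002759
∂z/∂y = (542.1 − 541.5) / (-135 − 0) = -0.004444
Steepest decrease is along −∇f = (-0.002759 E, +0.004444 N) → northwest.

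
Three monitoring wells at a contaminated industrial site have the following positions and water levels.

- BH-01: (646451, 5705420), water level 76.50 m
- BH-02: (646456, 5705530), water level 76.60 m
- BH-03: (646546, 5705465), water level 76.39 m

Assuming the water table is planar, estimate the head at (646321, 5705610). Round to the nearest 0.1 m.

Taking BH-01 as reference: BH-02−BH-01 = (5, 110, +0.10); BH-03−BH-01 = (95, 45, -0.11).
Determinant of the coordinate differences = 5·45 − 95·110 = -10225.
∂h/∂x = [(+0.10)·45 − (-0.11)·110] / -10225 = -0.001623
∂h/∂y = [5·(-0.11) − 95·(+0.10)] / -10225 = +0.0009829
h(646321, 5705610) = 76.50 + (-0.001623)·(-130) + (+0.0009829)·(190) = 76.50 +0.211 +0.187 = 76.898 m.

76.9 m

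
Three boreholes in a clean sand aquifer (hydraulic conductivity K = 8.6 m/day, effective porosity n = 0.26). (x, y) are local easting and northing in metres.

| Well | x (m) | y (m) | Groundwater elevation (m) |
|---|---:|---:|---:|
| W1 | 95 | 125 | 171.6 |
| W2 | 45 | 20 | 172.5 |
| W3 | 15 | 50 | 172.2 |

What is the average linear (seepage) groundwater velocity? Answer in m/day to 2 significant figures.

0.30 m/day

With h = a·x + b·y + c and W1 as origin, the differences give:
  (-50)·a + (-105)·b = +0.9
  (-80)·a + (-75)·b = +0.6
Eliminate b (×(-75) and ×(-105), subtract): -4650·a = -4.50 → a = ∂h/∂x = +0.0009677
Back-substitute: b = ∂h/∂y = -0.009032.
|∇h| = √(0.0009677² + -0.009032²) = 0.009084
Seepage velocity v = K·i/n = 8.6 × 0.009084 / 0.26 = 0.3005 m/day.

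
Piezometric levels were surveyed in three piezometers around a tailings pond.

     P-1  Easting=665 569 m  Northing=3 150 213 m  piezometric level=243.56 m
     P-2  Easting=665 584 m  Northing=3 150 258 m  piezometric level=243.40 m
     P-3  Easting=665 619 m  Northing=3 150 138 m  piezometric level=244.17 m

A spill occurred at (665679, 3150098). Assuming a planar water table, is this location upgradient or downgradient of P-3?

upgradient

Three-point gradient (reference P-1): Δ to P-2 = (15, 45, -0.16), Δ to P-3 = (50, -75, +0.61).
∂h/∂x = +0.004578, ∂h/∂y = -0.005081 (det = -3375).
Head at (665679, 3150098) = 243.56 + (+0.004578)·(110) + (-0.005081)·(-115) = 244.65 m.
That is higher than the 244.17 m at P-3, so the point is upgradient.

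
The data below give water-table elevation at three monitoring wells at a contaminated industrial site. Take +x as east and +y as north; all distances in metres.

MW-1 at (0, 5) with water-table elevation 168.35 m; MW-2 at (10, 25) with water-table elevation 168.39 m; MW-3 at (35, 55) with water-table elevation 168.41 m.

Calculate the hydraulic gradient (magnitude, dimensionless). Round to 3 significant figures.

Taking MW-1 as reference: MW-2−MW-1 = (10, 20, +0.04); MW-3−MW-1 = (35, 50, +0.06).
Determinant of the coordinate differences = 10·50 − 35·20 = -200.
∂h/∂x = [(+0.04)·50 − (+0.06)·20] / -200 = -0.004000
∂h/∂y = [10·(+0.06) − 35·(+0.04)] / -200 = +0.004000
|∇h| = √(-0.004000² + 0.004000²) = 0.005657

0.00566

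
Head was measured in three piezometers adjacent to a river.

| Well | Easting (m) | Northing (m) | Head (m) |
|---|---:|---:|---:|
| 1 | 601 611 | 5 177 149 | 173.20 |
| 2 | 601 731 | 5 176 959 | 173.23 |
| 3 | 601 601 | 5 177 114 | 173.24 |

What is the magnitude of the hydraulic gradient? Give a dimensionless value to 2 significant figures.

0.0014

Three-point gradient (reference 1): Δ to 2 = (120, -190, +0.03), Δ to 3 = (-10, -35, +0.04).
∂h/∂x = -0.001074, ∂h/∂y = -0.0008361 (det = -6100).
|∇h| = √(-0.001074² + -0.0008361²) = 0.001361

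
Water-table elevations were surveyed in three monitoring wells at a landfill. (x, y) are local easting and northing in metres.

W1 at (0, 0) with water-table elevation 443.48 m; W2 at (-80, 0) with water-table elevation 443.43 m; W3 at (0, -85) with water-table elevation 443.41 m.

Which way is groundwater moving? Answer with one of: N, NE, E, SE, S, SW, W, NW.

SW

∂h/∂x = (443.43 − 443.48) / (-80 − 0) = +0.0006250
∂h/∂y = (443.41 − 443.48) / (-85 − 0) = +0.0008235
Flow = −∇h = (-0.0006250 east, -0.0008235 north), which points southwest.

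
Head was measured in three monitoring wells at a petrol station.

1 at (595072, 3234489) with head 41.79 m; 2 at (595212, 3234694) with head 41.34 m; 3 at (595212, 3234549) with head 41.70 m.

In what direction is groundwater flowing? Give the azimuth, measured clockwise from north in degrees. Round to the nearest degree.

With h = a·x + b·y + c and 1 as origin, the differences give:
  140·a + 205·b = -0.45
  140·a + 60·b = -0.09
Eliminate b (×60 and ×205, subtract): -20300·a = -8.550 → a = ∂h/∂x = +0.0004212
Back-substitute: b = ∂h/∂y = -0.002483.
Flow direction (−∇h) has components (-0.0004212 E, +0.002483 N).
Azimuth = atan2(E, N) = atan2(-0.0004212, +0.002483) = 350.4° ≈ 350°.

350°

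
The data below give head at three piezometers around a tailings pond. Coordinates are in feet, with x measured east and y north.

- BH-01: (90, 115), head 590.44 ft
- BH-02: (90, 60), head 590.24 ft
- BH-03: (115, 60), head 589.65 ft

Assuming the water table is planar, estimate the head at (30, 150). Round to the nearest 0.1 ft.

592.0 ft

Differences from BH-01: to BH-02 (Δx, Δy, Δh) = (0, -55, -0.20); to BH-03 = (25, -55, -0.79).
Solve a·Δx + b·Δy = Δh: det = 0·(-55) − 25·(-55) = 1375.
∂h/∂x = [(-0.20)·(-55) − (-0.79)·(-55)] / 1375 = -0.02360
∂h/∂y = [0·(-0.79) − 25·(-0.20)] / 1375 = +0.003636
h(30, 150) = 590.44 + (-0.02360)·(-60) + (+0.003636)·(35) = 590.44 +1.416 +0.127 = 591.983 ft.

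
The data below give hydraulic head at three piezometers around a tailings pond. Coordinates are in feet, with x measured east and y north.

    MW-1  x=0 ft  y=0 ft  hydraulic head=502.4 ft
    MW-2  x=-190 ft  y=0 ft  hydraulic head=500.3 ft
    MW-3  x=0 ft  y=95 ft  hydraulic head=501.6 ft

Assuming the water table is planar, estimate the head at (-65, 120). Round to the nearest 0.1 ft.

∂h/∂x = (500.3 − 502.4) / (-190 − 0) = +0.01105
∂h/∂y = (501.6 − 502.4) / (95 − 0) = -0.008421
h(-65, 120) = 502.4 + (+0.01105)·(-65) + (-0.008421)·(120) = 502.4 -0.718 -1.011 = 500.671 ft.

500.7 ft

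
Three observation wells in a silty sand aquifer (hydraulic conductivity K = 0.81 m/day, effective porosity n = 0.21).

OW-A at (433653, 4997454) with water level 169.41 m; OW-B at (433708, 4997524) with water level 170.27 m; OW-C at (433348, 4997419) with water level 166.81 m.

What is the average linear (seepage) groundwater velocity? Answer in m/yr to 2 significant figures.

Three-point gradient (reference OW-A): Δ to OW-B = (55, 70, +0.86), Δ to OW-C = (-305, -35, -2.60).
∂h/∂x = +0.007820, ∂h/∂y = +0.006142 (det = 19425).
|∇h| = √(0.007820² + 0.006142²) = 0.009944
Seepage velocity v = K·i/n = 0.81 × 0.009944 / 0.21 = 0.03836 m/day = 14.01 m/yr.

14 m/yr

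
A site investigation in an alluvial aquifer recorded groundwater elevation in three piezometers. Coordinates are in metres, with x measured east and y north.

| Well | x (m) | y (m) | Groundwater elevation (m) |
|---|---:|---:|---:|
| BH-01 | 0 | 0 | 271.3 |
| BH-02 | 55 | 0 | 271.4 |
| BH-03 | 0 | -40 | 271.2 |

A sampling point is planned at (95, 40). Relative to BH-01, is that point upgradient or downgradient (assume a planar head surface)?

∂h/∂x = (271.4 − 271.3) / (55 − 0) = +0.001818
∂h/∂y = (271.2 − 271.3) / (-40 − 0) = +0.002500
Head at (95, 40) = 271.3 + (+0.001818)·(95) + (+0.002500)·(40) = 271.57 m.
That is higher than the 271.3 m at BH-01, so the point is upgradient.

upgradient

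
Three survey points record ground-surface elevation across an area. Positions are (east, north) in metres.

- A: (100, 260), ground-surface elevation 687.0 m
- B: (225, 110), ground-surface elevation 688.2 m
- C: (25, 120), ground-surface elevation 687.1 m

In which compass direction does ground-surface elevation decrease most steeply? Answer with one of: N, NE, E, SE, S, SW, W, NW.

NW

Taking A as reference: B−A = (125, -150, +1.2); C−A = (-75, -140, +0.1).
Determinant of the coordinate differences = 125·(-140) − (-75)·(-150) = -28750.
∂z/∂x = [(+1.2)·(-140) − (+0.1)·(-150)] / -28750 = +0.005322
∂z/∂y = [125·(+0.1) − (-75)·(+1.2)] / -28750 = -0.003565
Steepest decrease is along −∇f = (-0.005322 E, +0.003565 N) → northwest.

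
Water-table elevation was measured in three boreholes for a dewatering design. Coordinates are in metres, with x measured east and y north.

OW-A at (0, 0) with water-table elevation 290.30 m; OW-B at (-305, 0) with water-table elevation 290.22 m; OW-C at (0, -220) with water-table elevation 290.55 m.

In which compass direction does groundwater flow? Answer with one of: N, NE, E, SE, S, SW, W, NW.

N

∂h/∂x = (290.22 − 290.30) / (-305 − 0) = +0.0002623
∂h/∂y = (290.55 − 290.30) / (-220 − 0) = -0.001136
Flow = −∇h = (-0.0002623 east, +0.001136 north), which points north.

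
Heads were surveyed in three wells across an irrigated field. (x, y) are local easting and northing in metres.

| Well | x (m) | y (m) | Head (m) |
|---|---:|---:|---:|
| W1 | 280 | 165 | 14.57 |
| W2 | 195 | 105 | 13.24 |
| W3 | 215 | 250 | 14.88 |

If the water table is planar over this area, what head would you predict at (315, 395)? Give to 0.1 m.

17.2 m

With h = a·x + b·y + c and W1 as origin, the differences give:
  (-85)·a + (-60)·b = -1.33
  (-65)·a + 85·b = +0.31
Eliminate b (×85 and ×(-60), subtract): -11125·a = -94.450 → a = ∂h/∂x = +0.008490
Back-substitute: b = ∂h/∂y = +0.01014.
h(315, 395) = 14.57 + (+0.008490)·(35) + (+0.01014)·(230) = 14.57 +0.297 +2.332 = 17.199 m.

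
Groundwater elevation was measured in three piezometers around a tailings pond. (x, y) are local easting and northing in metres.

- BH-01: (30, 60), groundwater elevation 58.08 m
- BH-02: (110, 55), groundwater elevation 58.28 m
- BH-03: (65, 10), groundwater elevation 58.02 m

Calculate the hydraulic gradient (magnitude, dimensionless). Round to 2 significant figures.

0.0041

Taking BH-01 as reference: BH-02−BH-01 = (80, -5, +0.20); BH-03−BH-01 = (35, -50, -0.06).
Determinant of the coordinate differences = 80·(-50) − 35·(-5) = -3825.
∂h/∂x = [(+0.20)·(-50) − (-0.06)·(-5)] / -3825 = +0.002693
∂h/∂y = [80·(-0.06) − 35·(+0.20)] / -3825 = +0.003085
|∇h| = √(0.002693² + 0.003085²) = 0.004095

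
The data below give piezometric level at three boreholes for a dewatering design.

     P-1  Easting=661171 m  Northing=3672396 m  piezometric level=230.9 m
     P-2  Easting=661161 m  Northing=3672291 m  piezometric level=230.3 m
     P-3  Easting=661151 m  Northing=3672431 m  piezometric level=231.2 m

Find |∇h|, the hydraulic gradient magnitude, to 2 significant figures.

Taking P-1 as reference: P-2−P-1 = (-10, -105, -0.6); P-3−P-1 = (-20, 35, +0.3).
Solve a·Δx + b·Δy = Δh: det = (-10)·35 − (-20)·(-105) = -2450.
∂h/∂x = [(-0.6)·35 − (+0.3)·(-105)] / -2450 = -0.004286
∂h/∂y = [(-10)·(+0.3) − (-20)·(-0.6)] / -2450 = +0.006122
|∇h| = √(-0.004286² + 0.006122²) = 0.007473

0.0075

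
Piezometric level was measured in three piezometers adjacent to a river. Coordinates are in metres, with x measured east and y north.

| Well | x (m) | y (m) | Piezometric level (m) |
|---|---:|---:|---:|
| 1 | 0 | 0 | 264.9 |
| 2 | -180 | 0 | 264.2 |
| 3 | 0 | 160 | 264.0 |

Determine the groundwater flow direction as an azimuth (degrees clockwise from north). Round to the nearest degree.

∂h/∂x = (264.2 − 264.9) / (-180 − 0) = +0.003889
∂h/∂y = (264.0 − 264.9) / (160 − 0) = -0.005625
Flow direction (−∇h) has components (-0.003889 E, +0.005625 N).
Azimuth = atan2(E, N) = atan2(-0.003889, +0.005625) = 325.3° ≈ 325°.

325°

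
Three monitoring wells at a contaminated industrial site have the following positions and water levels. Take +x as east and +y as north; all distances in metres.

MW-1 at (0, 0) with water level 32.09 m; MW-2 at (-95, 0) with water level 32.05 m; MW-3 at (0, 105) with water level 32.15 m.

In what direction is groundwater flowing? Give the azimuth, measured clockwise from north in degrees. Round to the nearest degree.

216°

∂h/∂x = (32.05 − 32.09) / (-95 − 0) = +0.0004211
∂h/∂y = (32.15 − 32.09) / (105 − 0) = +0.0005714
Flow direction (−∇h) has components (-0.0004211 E, -0.0005714 N).
Azimuth = atan2(E, N) = atan2(-0.0004211, -0.0005714) = 216.4° ≈ 216°.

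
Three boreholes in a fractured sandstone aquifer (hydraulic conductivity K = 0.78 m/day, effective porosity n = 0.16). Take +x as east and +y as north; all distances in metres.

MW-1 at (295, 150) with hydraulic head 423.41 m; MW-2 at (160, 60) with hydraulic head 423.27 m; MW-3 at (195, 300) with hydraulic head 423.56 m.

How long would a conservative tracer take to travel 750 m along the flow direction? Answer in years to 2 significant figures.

350 years

Taking MW-1 as reference: MW-2−MW-1 = (-135, -90, -0.14); MW-3−MW-1 = (-100, 150, +0.15).
Determinant of the coordinate differences = (-135)·150 − (-100)·(-90) = -29250.
∂h/∂x = [(-0.14)·150 − (+0.15)·(-90)] / -29250 = +0.0002564
∂h/∂y = [(-135)·(+0.15) − (-100)·(-0.14)] / -29250 = +0.001171
|∇h| = √(0.0002564² + 0.001171²) = 0.001199
Seepage velocity v = K·i/n = 0.78 × 0.001199 / 0.16 = 0.005845 m/day.
t = 750 / 0.005845 = 1.283e+05 days = 351 years.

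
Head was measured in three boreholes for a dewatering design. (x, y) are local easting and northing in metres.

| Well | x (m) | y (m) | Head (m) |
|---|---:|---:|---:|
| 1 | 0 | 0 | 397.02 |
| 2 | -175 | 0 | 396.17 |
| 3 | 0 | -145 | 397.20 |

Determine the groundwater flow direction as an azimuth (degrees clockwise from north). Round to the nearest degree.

284°

∂h/∂x = (396.17 − 397.02) / (-175 − 0) = +0.004857
∂h/∂y = (397.20 − 397.02) / (-145 − 0) = -0.001241
Flow direction (−∇h) has components (-0.004857 E, +0.001241 N).
Azimuth = atan2(E, N) = atan2(-0.004857, +0.001241) = 284.3° ≈ 284°.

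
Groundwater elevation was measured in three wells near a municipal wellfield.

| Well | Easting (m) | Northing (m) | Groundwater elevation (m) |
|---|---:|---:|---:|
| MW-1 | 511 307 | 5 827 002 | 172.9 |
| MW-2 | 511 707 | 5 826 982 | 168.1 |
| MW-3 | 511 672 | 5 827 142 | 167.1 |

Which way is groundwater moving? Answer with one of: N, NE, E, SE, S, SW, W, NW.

NE

With h = a·x + b·y + c and MW-1 as origin, the differences give:
  400·a + (-20)·b = -4.8
  365·a + 140·b = -5.8
Eliminate b (×140 and ×(-20), subtract): 63300·a = -788.00 → a = ∂h/∂x = -0.01245
Back-substitute: b = ∂h/∂y = -0.008973.
Flow = −∇h = (+0.01245 east, +0.008973 north), which points northeast.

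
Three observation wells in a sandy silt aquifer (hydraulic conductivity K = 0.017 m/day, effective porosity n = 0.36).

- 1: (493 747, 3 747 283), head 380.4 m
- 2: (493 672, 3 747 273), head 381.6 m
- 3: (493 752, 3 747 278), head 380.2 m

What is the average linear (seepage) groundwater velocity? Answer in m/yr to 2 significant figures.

0.49 m/yr

Differences from 1: to 2 (Δx, Δy, Δh) = (-75, -10, +1.2); to 3 = (5, -5, -0.2).
Solve a·Δx + b·Δy = Δh: det = (-75)·(-5) − 5·(-10) = 425.
∂h/∂x = [(+1.2)·(-5) − (-0.2)·(-10)] / 425 = -0.01882
∂h/∂y = [(-75)·(-0.2) − 5·(+1.2)] / 425 = +0.02118
|∇h| = √(-0.01882² + 0.02118²) = 0.02833
Seepage velocity v = K·i/n = 0.017 × 0.02833 / 0.36 = 0.001338 m/day = 0.4887 m/yr.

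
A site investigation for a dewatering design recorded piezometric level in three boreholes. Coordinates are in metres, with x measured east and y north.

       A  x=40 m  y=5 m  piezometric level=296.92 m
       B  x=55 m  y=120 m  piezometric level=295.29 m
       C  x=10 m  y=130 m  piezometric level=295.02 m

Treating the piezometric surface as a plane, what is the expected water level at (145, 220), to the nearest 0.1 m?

294.1 m

Taking A as reference: B−A = (15, 115, -1.63); C−A = (-30, 125, -1.90).
Determinant of the coordinate differences = 15·125 − (-30)·115 = 5325.
∂h/∂x = [(-1.63)·125 − (-1.90)·115] / 5325 = +0.002770
∂h/∂y = [15·(-1.90) − (-30)·(-1.63)] / 5325 = -0.01454
h(145, 220) = 296.92 + (+0.002770)·(105) + (-0.01454)·(215) = 296.92 +0.291 -3.125 = 294.086 m.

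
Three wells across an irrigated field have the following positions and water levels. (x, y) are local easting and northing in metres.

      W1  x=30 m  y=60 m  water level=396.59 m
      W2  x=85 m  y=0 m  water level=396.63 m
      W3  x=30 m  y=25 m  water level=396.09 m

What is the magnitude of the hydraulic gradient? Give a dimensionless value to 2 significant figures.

0.022

Taking W1 as reference: W2−W1 = (55, -60, +0.04); W3−W1 = (0, -35, -0.50).
Solve a·Δx + b·Δy = Δh: det = 55·(-35) − 0·(-60) = -1925.
∂h/∂x = [(+0.04)·(-35) − (-0.50)·(-60)] / -1925 = +0.01631
∂h/∂y = [55·(-0.50) − 0·(+0.04)] / -1925 = +0.01429
|∇h| = √(0.01631² + 0.01429²) = 0.02168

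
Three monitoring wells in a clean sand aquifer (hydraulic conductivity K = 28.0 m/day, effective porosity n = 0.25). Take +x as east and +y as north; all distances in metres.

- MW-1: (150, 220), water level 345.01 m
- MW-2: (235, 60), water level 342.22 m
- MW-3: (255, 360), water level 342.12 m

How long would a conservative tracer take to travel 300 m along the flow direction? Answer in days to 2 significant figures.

Differences from MW-1: to MW-2 (Δx, Δy, Δh) = (85, -160, -2.79); to MW-3 = (105, 140, -2.89).
Determinant of the coordinate differences = 85·140 − 105·(-160) = 28700.
∂h/∂x = [(-2.79)·140 − (-2.89)·(-160)] / 28700 = -0.02972
∂h/∂y = [85·(-2.89) − 105·(-2.79)] / 28700 = +0.001648
|∇h| = √(-0.02972² + 0.001648²) = 0.02977
Seepage velocity v = K·i/n = 28.0 × 0.02977 / 0.25 = 3.334 m/day.
t = 300 / 3.334 = 89.98 days.

90 days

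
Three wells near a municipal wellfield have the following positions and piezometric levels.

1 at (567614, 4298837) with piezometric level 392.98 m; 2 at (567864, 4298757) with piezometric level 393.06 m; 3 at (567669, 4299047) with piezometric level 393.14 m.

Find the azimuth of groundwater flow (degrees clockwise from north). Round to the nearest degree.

220°

Differences from 1: to 2 (Δx, Δy, Δh) = (250, -80, +0.08); to 3 = (55, 210, +0.16).
Solve a·Δx + b·Δy = Δh: det = 250·210 − 55·(-80) = 56900.
∂h/∂x = [(+0.08)·210 − (+0.16)·(-80)] / 56900 = +0.0005202
∂h/∂y = [250·(+0.16) − 55·(+0.08)] / 56900 = +0.0006257
Flow direction (−∇h) has components (-0.0005202 E, -0.0006257 N).
Azimuth = atan2(E, N) = atan2(-0.0005202, -0.0006257) = 219.7° ≈ 220°.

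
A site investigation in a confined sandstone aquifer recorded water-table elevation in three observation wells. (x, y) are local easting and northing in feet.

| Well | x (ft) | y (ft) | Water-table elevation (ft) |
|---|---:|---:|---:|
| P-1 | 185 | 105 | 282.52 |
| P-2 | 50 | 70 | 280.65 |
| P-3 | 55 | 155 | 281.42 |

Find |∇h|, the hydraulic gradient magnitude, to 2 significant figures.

0.014

Taking P-1 as reference: P-2−P-1 = (-135, -35, -1.87); P-3−P-1 = (-130, 50, -1.10).
Solve a·Δx + b·Δy = Δh: det = (-135)·50 − (-130)·(-35) = -11300.
∂h/∂x = [(-1.87)·50 − (-1.10)·(-35)] / -11300 = +0.01168
∂h/∂y = [(-135)·(-1.10) − (-130)·(-1.87)] / -11300 = +0.008372
|∇h| = √(0.01168² + 0.008372²) = 0.01437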